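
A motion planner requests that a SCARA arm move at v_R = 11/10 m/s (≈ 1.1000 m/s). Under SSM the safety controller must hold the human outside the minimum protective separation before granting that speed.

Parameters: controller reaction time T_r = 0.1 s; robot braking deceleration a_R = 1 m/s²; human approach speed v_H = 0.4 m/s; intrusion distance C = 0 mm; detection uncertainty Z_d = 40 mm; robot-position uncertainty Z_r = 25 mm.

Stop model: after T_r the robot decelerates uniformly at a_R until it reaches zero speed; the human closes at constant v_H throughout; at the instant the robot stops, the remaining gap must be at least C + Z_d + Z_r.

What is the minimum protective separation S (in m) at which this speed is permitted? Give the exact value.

S_min = 63/50 m = 1.2600 m

braking lasts T_s = (11/10)/1 = 1.1000 s
reaction-phase robot travel = 1.1000·0.1000 = 0.1100 m
robot under decel: 1.1000²/(2·1.0000) = 0.6050 m
person approaches 0.4000·(0.1000+1.1000) = 0.4800 m
C+Z_d+Z_r = 0.0000+0.0400+0.0250 = 0.0650 m
S_min ≈ 0.1100+0.6050+0.4800+0.0650  ⇒  S_min = 63/50 m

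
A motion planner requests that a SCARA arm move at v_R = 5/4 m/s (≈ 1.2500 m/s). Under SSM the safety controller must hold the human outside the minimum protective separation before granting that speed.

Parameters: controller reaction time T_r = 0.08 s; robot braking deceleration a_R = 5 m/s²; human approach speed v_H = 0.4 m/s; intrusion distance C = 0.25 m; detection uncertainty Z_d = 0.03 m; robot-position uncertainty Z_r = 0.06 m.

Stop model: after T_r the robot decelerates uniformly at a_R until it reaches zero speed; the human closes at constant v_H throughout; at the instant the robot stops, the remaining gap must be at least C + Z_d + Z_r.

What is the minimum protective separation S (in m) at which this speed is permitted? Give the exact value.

S_min = 2913/4000 m = 0.7282 m

braking lasts T_s = (5/4)/5 = 0.2500 s
robot in T_r: 1.2500·0.0800 = 0.1000 m
robot under decel: 1.2500²/(2·5.0000) = 0.1562 m
human closes 0.4000·0.3300 = 0.1320 m
residual clearance needed = 0.2500+0.0300+0.0600 = 0.3400 m
S_min ≈ 0.1000+0.1562+0.1320+0.3400  ⇒  S_min = 2913/4000 m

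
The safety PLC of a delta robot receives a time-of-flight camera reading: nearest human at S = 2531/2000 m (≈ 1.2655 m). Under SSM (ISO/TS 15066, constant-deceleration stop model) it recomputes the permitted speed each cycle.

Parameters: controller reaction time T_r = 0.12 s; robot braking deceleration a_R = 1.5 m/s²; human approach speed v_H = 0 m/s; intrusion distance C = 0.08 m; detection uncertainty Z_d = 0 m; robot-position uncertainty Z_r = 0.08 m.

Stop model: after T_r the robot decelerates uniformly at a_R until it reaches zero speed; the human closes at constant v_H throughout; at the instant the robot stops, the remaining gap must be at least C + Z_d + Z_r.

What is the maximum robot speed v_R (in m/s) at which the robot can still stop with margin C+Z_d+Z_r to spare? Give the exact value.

v_R_max = 33/20 m/s = 1.6500 m/s

quadratic (1/3)·v² + (3/25)·v + (-2211/2000) = 0
  disc = (3/25)² − 4·(1/3)·(-2211/2000) = 3721/2500 ; √disc = 61/50
  v_R = (−(3/25) + 61/50) / (2·(1/3)) = 33/20 m/s
check:
stop time T_s = (33/20)/(3/2) = 1.1000 s
robot covers v_R·T_r = 1.6500·0.1200 = 0.1980 m before braking
robot covers 1.6500·1.1000 − ½·1.5000·1.1000² = 0.9075 m while stopping
human over T_r+T_s: 0.0000·(0.1200+1.1000) = 0.0000 m
C+Z_d+Z_r = 0.0800+0.0000+0.0800 = 0.1600 m
sum ≈ 0.1980+0.9075+0.0000+0.1600 ≈ 1.2655 m = S ✓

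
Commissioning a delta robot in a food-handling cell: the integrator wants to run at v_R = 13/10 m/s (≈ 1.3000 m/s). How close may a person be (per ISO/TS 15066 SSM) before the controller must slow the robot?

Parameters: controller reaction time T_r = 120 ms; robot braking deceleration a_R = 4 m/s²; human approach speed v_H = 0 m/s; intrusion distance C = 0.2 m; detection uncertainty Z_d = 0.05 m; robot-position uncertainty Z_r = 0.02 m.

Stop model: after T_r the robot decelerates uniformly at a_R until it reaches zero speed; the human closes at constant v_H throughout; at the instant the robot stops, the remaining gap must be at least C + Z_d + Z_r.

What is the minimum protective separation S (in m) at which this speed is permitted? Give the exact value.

stop time T_s = (13/10)/4 = 0.3250 s
reaction-phase robot travel = 1.3000·0.1200 = 0.1560 m
robot covers 1.3000·0.3250 − ½·4.0000·0.3250² = 0.2112 m while stopping
human closes 0.0000·0.4450 = 0.0000 m
C+Z_d+Z_r = 0.2000+0.0500+0.0200 = 0.2700 m
S_min ≈ 0.1560+0.2112+0.0000+0.2700  ⇒  S_min = 2549/4000 m

S_min = 2549/4000 m = 0.6372 m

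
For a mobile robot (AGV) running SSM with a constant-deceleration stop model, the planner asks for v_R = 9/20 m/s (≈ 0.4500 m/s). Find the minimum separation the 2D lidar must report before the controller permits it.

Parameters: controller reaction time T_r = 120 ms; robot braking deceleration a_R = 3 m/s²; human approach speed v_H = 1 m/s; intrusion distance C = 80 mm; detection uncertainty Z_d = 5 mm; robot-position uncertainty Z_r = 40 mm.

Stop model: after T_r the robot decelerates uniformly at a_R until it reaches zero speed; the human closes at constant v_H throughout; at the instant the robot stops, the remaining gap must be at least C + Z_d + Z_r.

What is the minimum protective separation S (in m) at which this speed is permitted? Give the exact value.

T_s = v_R/a_R = (9/20)/3 = 0.1500 s
robot in T_r: 0.4500·0.1200 = 0.0540 m
braking distance = 0.4500²/(2·3.0000) = 0.0338 m
person approaches 1.0000·(0.1200+0.1500) = 0.2700 m
residual clearance needed = 0.0800+0.0050+0.0400 = 0.1250 m
S_min ≈ 0.0540+0.0338+0.2700+0.1250  ⇒  S_min = 1931/4000 m

S_min = 1931/4000 m = 0.4828 m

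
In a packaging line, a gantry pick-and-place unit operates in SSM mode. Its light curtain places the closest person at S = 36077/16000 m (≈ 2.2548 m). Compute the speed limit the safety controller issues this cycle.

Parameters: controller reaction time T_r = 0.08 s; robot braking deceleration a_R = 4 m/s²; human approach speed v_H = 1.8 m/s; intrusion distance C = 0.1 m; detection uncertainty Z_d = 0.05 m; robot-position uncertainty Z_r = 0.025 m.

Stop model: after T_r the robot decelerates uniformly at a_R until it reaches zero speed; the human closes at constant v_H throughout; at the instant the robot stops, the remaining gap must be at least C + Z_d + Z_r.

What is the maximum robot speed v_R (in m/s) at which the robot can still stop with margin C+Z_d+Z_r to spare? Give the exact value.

quadratic (1/8)·v² + (53/100)·v + (-30973/16000) = 0
  disc = (53/100)² − 4·(1/8)·(-30973/16000) = 199809/160000 ; √disc = 447/400
  v_R = (−(53/100) + 447/400) / (2·(1/8)) = 47/20 m/s
check:
T_s = v_R/a_R = (47/20)/4 = 0.5875 s
robot in T_r: 2.3500·0.0800 = 0.1880 m
robot under decel: 2.3500²/(2·4.0000) = 0.6903 m
human closes 1.8000·0.6675 = 1.2015 m
C+Z_d+Z_r = 0.1000+0.0500+0.0250 = 0.1750 m
sum ≈ 0.1880+0.6903+1.2015+0.1750 ≈ 2.2548 m = S ✓

v_R_max = 47/20 m/s = 2.3500 m/s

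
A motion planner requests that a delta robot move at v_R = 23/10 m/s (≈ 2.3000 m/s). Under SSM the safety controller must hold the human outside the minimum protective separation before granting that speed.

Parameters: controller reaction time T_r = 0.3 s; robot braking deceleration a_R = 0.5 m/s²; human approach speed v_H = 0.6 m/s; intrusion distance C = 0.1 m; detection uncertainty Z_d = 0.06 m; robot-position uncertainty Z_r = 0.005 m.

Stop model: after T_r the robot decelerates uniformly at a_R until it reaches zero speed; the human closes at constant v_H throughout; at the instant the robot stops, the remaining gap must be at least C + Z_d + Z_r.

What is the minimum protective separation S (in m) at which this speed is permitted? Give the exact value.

S_min = 1817/200 m = 9.0850 m

stop time T_s = (23/10)/(1/2) = 4.6000 s
reaction-phase robot travel = 2.3000·0.3000 = 0.6900 m
robot under decel: 2.3000²/(2·0.5000) = 5.2900 m
person approaches 0.6000·(0.3000+4.6000) = 2.9400 m
residual clearance needed = 0.1000+0.0600+0.0050 = 0.1650 m
S_min ≈ 0.6900+5.2900+2.9400+0.1650  ⇒  S_min = 1817/200 m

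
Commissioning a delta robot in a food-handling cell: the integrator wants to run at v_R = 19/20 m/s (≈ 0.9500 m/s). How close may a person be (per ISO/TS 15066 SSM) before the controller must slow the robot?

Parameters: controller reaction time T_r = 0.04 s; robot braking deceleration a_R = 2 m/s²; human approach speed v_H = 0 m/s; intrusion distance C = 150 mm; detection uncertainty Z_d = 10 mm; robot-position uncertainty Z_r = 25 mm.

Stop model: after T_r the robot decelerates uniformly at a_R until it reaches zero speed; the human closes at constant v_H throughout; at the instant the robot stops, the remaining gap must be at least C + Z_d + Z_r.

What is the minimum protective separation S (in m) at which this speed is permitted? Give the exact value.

stop time T_s = (19/20)/2 = 0.4750 s
robot covers v_R·T_r = 0.9500·0.0400 = 0.0380 m before braking
braking distance = 0.9500²/(2·2.0000) = 0.2256 m
person approaches 0.0000·(0.0400+0.4750) = 0.0000 m
C+Z_d+Z_r = 0.1500+0.0100+0.0250 = 0.1850 m
S_min ≈ 0.0380+0.2256+0.0000+0.1850  ⇒  S_min = 3589/8000 m

S_min = 3589/8000 m = 0.4486 m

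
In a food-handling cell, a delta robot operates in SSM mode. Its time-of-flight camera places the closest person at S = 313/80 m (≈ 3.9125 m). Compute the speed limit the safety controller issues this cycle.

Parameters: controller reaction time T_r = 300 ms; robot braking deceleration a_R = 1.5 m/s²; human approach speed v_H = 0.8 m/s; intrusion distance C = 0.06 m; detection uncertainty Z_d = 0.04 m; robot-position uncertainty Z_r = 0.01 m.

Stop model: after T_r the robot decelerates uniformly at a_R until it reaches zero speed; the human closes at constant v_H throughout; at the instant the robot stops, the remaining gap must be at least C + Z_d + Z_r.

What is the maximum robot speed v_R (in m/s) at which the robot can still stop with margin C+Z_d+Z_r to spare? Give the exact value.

v_R_max = 9/4 m/s = 2.2500 m/s

collect terms ⇒ (1/3)·v_R² + (5/6)·v_R + (-57/16) = 0
  disc = (5/6)² − 4·(1/3)·(-57/16) = 49/9 ; √disc = 7/3
  v_R = (−(5/6) + 7/3) / (2·(1/3)) = 9/4 m/s
check:
T_s = v_R/a_R = (9/4)/(3/2) = 1.5000 s
reaction-phase robot travel = 2.2500·0.3000 = 0.6750 m
braking distance = 2.2500²/(2·1.5000) = 1.6875 m
human over T_r+T_s: 0.8000·(0.3000+1.5000) = 1.4400 m
C+Z_d+Z_r = 0.0600+0.0400+0.0100 = 0.1100 m
sum ≈ 0.6750+1.6875+1.4400+0.1100 ≈ 3.9125 m = S ✓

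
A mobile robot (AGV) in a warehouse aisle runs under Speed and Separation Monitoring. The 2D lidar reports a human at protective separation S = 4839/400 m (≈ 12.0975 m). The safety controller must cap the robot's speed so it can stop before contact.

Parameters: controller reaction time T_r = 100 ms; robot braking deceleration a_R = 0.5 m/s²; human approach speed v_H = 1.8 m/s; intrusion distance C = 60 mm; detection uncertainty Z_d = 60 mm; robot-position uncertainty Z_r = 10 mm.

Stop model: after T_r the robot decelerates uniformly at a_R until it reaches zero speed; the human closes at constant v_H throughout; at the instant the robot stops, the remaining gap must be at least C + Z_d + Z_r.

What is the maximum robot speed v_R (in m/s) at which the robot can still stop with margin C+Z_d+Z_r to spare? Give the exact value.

v_R_max = 41/20 m/s = 2.0500 m/s

collect terms ⇒ (1)·v_R² + (37/10)·v_R + (-943/80) = 0
  disc = (37/10)² − 4·(1)·(-943/80) = 1521/25 ; √disc = 39/5
  v_R = (−(37/10) + 39/5) / (2·(1)) = 41/20 m/s
check:
stop time T_s = (41/20)/(1/2) = 4.1000 s
robot covers v_R·T_r = 2.0500·0.1000 = 0.2050 m before braking
robot under decel: 2.0500²/(2·0.5000) = 4.2025 m
human closes 1.8000·4.2000 = 7.5600 m
C+Z_d+Z_r = 0.0600+0.0600+0.0100 = 0.1300 m
sum ≈ 0.2050+4.2025+7.5600+0.1300 ≈ 12.0975 m = S ✓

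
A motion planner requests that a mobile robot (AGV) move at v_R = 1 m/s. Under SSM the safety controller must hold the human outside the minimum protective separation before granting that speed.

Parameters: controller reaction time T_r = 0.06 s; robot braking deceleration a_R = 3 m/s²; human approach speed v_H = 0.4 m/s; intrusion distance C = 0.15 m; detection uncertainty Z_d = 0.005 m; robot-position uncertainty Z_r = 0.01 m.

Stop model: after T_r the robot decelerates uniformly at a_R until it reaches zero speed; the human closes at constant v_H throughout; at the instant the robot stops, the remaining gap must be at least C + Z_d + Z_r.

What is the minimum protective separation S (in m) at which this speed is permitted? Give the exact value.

T_s = v_R/a_R = 1/3 = 0.3333 s
reaction-phase robot travel = 1.0000·0.0600 = 0.0600 m
robot covers 1.0000·0.3333 − ½·3.0000·0.3333² = 0.1667 m while stopping
person approaches 0.4000·(0.0600+0.3333) = 0.1573 m
residual clearance needed = 0.1500+0.0050+0.0100 = 0.1650 m
S_min ≈ 0.0600+0.1667+0.1573+0.1650  ⇒  S_min = 549/1000 m

S_min = 549/1000 m = 0.5490 m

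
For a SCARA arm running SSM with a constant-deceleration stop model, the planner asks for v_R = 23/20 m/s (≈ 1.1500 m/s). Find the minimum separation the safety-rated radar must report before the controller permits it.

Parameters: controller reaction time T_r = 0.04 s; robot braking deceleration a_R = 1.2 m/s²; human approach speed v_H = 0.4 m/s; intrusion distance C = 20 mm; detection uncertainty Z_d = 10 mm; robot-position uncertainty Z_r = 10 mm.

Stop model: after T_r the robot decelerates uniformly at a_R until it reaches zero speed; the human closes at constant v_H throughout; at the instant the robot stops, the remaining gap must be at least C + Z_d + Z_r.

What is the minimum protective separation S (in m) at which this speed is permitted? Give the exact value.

S_min = 8291/8000 m = 1.0364 m

stop time T_s = (23/20)/(6/5) = 0.9583 s
robot covers v_R·T_r = 1.1500·0.0400 = 0.0460 m before braking
braking distance = 1.1500²/(2·1.2000) = 0.5510 m
human closes 0.4000·0.9983 = 0.3993 m
margins: 0.0200+0.0100+0.0100 = 0.0400 m
S_min ≈ 0.0460+0.5510+0.3993+0.0400  ⇒  S_min = 8291/8000 m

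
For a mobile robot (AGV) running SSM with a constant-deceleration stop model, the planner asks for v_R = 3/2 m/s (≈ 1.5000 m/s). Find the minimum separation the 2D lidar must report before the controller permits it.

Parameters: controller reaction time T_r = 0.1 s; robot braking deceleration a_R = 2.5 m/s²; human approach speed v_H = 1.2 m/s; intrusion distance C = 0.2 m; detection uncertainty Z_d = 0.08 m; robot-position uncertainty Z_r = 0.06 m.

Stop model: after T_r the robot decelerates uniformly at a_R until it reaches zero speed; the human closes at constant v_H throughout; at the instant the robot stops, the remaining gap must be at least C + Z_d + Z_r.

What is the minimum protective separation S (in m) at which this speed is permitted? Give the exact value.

T_s = v_R/a_R = (3/2)/(5/2) = 0.6000 s
robot in T_r: 1.5000·0.1000 = 0.1500 m
robot covers 1.5000·0.6000 − ½·2.5000·0.6000² = 0.4500 m while stopping
person approaches 1.2000·(0.1000+0.6000) = 0.8400 m
margins: 0.2000+0.0800+0.0600 = 0.3400 m
S_min ≈ 0.1500+0.4500+0.8400+0.3400  ⇒  S_min = 89/50 m

S_min = 89/50 m = 1.7800 m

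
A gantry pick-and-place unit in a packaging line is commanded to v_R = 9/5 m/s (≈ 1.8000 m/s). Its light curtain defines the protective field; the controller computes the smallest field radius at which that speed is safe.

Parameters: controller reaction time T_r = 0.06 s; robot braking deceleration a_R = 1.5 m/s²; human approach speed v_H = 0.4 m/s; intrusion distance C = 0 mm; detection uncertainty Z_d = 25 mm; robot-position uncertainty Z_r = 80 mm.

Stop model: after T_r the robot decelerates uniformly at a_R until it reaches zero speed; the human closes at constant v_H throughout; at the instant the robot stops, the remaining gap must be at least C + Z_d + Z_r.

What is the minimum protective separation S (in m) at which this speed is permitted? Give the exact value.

braking lasts T_s = (9/5)/(3/2) = 1.2000 s
robot covers v_R·T_r = 1.8000·0.0600 = 0.1080 m before braking
braking distance = 1.8000²/(2·1.5000) = 1.0800 m
person approaches 0.4000·(0.0600+1.2000) = 0.5040 m
residual clearance needed = 0.0000+0.0250+0.0800 = 0.1050 m
S_min ≈ 0.1080+1.0800+0.5040+0.1050  ⇒  S_min = 1797/1000 m

S_min = 1797/1000 m = 1.7970 m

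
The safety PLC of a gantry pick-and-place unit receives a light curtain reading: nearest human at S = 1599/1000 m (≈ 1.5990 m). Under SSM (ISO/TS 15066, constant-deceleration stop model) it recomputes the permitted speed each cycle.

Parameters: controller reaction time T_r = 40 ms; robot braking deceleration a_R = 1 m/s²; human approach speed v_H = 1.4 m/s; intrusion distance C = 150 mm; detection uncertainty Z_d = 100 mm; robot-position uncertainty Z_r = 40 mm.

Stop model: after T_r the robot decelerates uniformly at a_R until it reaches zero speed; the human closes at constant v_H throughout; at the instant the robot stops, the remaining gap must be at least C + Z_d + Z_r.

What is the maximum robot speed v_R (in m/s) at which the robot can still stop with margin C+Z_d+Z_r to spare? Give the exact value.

v_R_max = 7/10 m/s = 0.7000 m/s

at the boundary: (1/2)·v² + (36/25)·v + (-1253/1000) = 0
  disc = (36/25)² − 4·(1/2)·(-1253/1000) = 11449/2500 ; √disc = 107/50
  v_R = (−(36/25) + 107/50) / (2·(1/2)) = 7/10 m/s
check:
stop time T_s = (7/10)/1 = 0.7000 s
reaction-phase robot travel = 0.7000·0.0400 = 0.0280 m
braking distance = 0.7000²/(2·1.0000) = 0.2450 m
human closes 1.4000·0.7400 = 1.0360 m
residual clearance needed = 0.1500+0.1000+0.0400 = 0.2900 m
sum ≈ 0.0280+0.2450+1.0360+0.2900 ≈ 1.5990 m = S ✓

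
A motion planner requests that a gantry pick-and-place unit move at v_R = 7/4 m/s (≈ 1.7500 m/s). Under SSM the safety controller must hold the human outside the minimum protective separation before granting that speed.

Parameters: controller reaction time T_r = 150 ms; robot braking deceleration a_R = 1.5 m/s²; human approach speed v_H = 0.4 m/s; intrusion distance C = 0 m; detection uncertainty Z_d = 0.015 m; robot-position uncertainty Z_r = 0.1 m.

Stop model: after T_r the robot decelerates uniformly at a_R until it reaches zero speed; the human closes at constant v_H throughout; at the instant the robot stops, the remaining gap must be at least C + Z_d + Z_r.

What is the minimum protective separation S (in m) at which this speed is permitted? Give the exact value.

T_s = v_R/a_R = (7/4)/(3/2) = 1.1667 s
reaction-phase robot travel = 1.7500·0.1500 = 0.2625 m
robot under decel: 1.7500²/(2·1.5000) = 1.0208 m
person approaches 0.4000·(0.1500+1.1667) = 0.5267 m
C+Z_d+Z_r = 0.0000+0.0150+0.1000 = 0.1150 m
S_min ≈ 0.2625+1.0208+0.5267+0.1150  ⇒  S_min = 77/40 m

S_min = 77/40 m = 1.9250 m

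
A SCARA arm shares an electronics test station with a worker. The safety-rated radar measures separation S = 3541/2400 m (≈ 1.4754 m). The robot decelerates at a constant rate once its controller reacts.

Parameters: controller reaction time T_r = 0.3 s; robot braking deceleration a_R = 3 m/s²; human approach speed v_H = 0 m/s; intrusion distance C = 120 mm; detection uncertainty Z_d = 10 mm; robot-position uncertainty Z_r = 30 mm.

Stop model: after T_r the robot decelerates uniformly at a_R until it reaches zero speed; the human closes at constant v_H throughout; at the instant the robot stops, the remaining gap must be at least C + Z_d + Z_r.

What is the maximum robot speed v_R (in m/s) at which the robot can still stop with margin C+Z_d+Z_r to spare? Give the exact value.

quadratic (1/6)·v² + (3/10)·v + (-3157/2400) = 0
  disc = (3/10)² − 4·(1/6)·(-3157/2400) = 3481/3600 ; √disc = 59/60
  v_R = (−(3/10) + 59/60) / (2·(1/6)) = 41/20 m/s
check:
stop time T_s = (41/20)/3 = 0.6833 s
reaction-phase robot travel = 2.0500·0.3000 = 0.6150 m
robot covers 2.0500·0.6833 − ½·3.0000·0.6833² = 0.7004 m while stopping
human over T_r+T_s: 0.0000·(0.3000+0.6833) = 0.0000 m
residual clearance needed = 0.1200+0.0100+0.0300 = 0.1600 m
sum ≈ 0.6150+0.7004+0.0000+0.1600 ≈ 1.4754 m = S ✓

v_R_max = 41/20 m/s = 2.0500 m/s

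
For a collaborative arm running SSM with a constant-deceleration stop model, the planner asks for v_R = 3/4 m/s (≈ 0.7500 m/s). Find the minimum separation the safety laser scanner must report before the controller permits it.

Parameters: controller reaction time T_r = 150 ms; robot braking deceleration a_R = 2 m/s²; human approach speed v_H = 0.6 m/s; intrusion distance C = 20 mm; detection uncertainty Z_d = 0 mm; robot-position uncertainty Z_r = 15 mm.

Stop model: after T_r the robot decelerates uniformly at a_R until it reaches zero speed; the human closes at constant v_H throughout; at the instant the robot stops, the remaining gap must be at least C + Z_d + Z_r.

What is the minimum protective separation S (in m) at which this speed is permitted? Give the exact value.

T_s = v_R/a_R = (3/4)/2 = 0.3750 s
reaction-phase robot travel = 0.7500·0.1500 = 0.1125 m
robot under decel: 0.7500²/(2·2.0000) = 0.1406 m
human over T_r+T_s: 0.6000·(0.1500+0.3750) = 0.3150 m
margins: 0.0200+0.0000+0.0150 = 0.0350 m
S_min ≈ 0.1125+0.1406+0.3150+0.0350  ⇒  S_min = 193/320 m

S_min = 193/320 m = 0.6031 m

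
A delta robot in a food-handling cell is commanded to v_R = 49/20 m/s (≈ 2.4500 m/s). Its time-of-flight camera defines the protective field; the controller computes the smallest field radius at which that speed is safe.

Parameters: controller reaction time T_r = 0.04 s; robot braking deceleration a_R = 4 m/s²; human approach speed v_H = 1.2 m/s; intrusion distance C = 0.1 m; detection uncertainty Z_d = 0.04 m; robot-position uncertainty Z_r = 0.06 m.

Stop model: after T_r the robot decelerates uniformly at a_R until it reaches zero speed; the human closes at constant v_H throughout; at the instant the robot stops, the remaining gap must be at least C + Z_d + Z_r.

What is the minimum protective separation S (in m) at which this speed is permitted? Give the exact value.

S_min = 29301/16000 m = 1.8313 m

stop time T_s = (49/20)/4 = 0.6125 s
reaction-phase robot travel = 2.4500·0.0400 = 0.0980 m
braking distance = 2.4500²/(2·4.0000) = 0.7503 m
human closes 1.2000·0.6525 = 0.7830 m
margins: 0.1000+0.0400+0.0600 = 0.2000 m
S_min ≈ 0.0980+0.7503+0.7830+0.2000  ⇒  S_min = 29301/16000 m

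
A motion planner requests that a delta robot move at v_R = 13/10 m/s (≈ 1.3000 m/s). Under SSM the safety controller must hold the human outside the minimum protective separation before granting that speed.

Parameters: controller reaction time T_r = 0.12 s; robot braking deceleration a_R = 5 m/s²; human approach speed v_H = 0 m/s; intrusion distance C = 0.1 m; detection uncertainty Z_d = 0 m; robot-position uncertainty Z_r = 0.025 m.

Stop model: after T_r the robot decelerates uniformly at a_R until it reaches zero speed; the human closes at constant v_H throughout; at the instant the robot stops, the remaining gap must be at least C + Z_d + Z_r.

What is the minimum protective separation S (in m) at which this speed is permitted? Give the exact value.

S_min = 9/20 m = 0.4500 m

braking lasts T_s = (13/10)/5 = 0.2600 s
reaction-phase robot travel = 1.3000·0.1200 = 0.1560 m
robot covers 1.3000·0.2600 − ½·5.0000·0.2600² = 0.1690 m while stopping
human over T_r+T_s: 0.0000·(0.1200+0.2600) = 0.0000 m
margins: 0.1000+0.0000+0.0250 = 0.1250 m
S_min ≈ 0.1560+0.1690+0.0000+0.1250  ⇒  S_min = 9/20 m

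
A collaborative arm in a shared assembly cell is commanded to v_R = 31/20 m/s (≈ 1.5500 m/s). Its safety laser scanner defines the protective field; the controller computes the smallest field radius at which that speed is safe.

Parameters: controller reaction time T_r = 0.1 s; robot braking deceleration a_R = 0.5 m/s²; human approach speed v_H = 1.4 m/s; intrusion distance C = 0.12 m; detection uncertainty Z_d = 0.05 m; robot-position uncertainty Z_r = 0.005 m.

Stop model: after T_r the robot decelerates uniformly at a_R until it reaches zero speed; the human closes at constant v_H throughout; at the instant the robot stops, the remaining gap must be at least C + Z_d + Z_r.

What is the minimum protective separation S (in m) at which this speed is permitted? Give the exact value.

S_min = 577/80 m = 7.2125 m

T_s = v_R/a_R = (31/20)/(1/2) = 3.1000 s
robot covers v_R·T_r = 1.5500·0.1000 = 0.1550 m before braking
robot under decel: 1.5500²/(2·0.5000) = 2.4025 m
human over T_r+T_s: 1.4000·(0.1000+3.1000) = 4.4800 m
margins: 0.1200+0.0500+0.0050 = 0.1750 m
S_min ≈ 0.1550+2.4025+4.4800+0.1750  ⇒  S_min = 577/80 m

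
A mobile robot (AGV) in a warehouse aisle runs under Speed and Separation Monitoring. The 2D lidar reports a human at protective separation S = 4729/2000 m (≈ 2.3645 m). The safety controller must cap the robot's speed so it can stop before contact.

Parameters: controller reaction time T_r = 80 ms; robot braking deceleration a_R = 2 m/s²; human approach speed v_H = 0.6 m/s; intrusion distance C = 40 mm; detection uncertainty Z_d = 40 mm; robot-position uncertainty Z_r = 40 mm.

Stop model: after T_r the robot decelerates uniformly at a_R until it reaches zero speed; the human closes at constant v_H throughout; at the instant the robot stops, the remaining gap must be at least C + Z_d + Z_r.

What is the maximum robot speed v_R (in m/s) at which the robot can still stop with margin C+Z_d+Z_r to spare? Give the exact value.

quadratic (1/4)·v² + (19/50)·v + (-4393/2000) = 0
  disc = (19/50)² − 4·(1/4)·(-4393/2000) = 23409/10000 ; √disc = 153/100
  v_R = (−(19/50) + 153/100) / (2·(1/4)) = 23/10 m/s
check:
T_s = v_R/a_R = (23/10)/2 = 1.1500 s
robot in T_r: 2.3000·0.0800 = 0.1840 m
robot under decel: 2.3000²/(2·2.0000) = 1.3225 m
human over T_r+T_s: 0.6000·(0.0800+1.1500) = 0.7380 m
margins: 0.0400+0.0400+0.0400 = 0.1200 m
sum ≈ 0.1840+1.3225+0.7380+0.1200 ≈ 2.3645 m = S ✓

v_R_max = 23/10 m/s = 2.3000 m/s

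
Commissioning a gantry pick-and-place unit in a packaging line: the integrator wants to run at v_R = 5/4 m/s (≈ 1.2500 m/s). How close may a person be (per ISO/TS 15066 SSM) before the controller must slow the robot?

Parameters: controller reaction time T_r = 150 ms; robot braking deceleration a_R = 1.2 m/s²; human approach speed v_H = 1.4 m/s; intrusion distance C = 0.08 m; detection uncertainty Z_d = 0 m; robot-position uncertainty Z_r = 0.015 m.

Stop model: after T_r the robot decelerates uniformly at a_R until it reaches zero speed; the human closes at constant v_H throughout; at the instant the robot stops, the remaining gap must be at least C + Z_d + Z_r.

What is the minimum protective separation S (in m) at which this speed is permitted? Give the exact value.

stop time T_s = (5/4)/(6/5) = 1.0417 s
reaction-phase robot travel = 1.2500·0.1500 = 0.1875 m
robot covers 1.2500·1.0417 − ½·1.2000·1.0417² = 0.6510 m while stopping
human closes 1.4000·1.1917 = 1.6683 m
margins: 0.0800+0.0000+0.0150 = 0.0950 m
S_min ≈ 0.1875+0.6510+1.6683+0.0950  ⇒  S_min = 4163/1600 m

S_min = 4163/1600 m = 2.6019 m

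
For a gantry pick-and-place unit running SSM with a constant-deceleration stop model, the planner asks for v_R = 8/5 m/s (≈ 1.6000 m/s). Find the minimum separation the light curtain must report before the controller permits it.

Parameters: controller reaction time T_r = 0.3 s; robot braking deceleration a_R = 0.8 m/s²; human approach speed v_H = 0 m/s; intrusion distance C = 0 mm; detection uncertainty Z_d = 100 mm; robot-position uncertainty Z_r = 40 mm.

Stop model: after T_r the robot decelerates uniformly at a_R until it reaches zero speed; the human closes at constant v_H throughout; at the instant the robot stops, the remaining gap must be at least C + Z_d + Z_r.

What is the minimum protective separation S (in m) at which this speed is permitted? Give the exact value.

T_s = v_R/a_R = (8/5)/(4/5) = 2.0000 s
robot in T_r: 1.6000·0.3000 = 0.4800 m
robot covers 1.6000·2.0000 − ½·0.8000·2.0000² = 1.6000 m while stopping
person approaches 0.0000·(0.3000+2.0000) = 0.0000 m
C+Z_d+Z_r = 0.0000+0.1000+0.0400 = 0.1400 m
S_min ≈ 0.4800+1.6000+0.0000+0.1400  ⇒  S_min = 111/50 m

S_min = 111/50 m = 2.2200 m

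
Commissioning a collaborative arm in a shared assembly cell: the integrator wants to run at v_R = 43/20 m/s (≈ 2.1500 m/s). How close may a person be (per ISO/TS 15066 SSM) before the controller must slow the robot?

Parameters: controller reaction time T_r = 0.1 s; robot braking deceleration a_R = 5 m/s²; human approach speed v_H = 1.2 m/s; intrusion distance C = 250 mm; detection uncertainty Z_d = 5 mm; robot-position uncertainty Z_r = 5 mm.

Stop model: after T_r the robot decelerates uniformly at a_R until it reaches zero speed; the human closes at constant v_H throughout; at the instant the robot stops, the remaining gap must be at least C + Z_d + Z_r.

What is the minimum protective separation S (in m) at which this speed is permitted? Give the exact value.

T_s = v_R/a_R = (43/20)/5 = 0.4300 s
robot in T_r: 2.1500·0.1000 = 0.2150 m
robot covers 2.1500·0.4300 − ½·5.0000·0.4300² = 0.4622 m while stopping
human closes 1.2000·0.5300 = 0.6360 m
residual clearance needed = 0.2500+0.0050+0.0050 = 0.2600 m
S_min ≈ 0.2150+0.4622+0.6360+0.2600  ⇒  S_min = 6293/4000 m

S_min = 6293/4000 m = 1.5733 m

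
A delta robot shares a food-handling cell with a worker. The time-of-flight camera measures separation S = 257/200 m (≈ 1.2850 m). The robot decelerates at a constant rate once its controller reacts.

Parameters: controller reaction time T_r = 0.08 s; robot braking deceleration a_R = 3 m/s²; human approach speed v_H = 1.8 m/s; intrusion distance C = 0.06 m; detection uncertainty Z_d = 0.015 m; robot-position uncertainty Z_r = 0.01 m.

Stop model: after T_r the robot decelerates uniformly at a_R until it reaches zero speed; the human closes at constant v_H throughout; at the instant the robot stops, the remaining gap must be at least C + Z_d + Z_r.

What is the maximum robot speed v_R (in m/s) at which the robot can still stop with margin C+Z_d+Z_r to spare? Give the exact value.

quadratic (1/6)·v² + (17/25)·v + (-132/125) = 0
  disc = (17/25)² − 4·(1/6)·(-132/125) = 729/625 ; √disc = 27/25
  v_R = (−(17/25) + 27/25) / (2·(1/6)) = 6/5 m/s
check:
stop time T_s = (6/5)/3 = 0.4000 s
robot in T_r: 1.2000·0.0800 = 0.0960 m
robot under decel: 1.2000²/(2·3.0000) = 0.2400 m
person approaches 1.8000·(0.0800+0.4000) = 0.8640 m
C+Z_d+Z_r = 0.0600+0.0150+0.0100 = 0.0850 m
sum ≈ 0.0960+0.2400+0.8640+0.0850 ≈ 1.2850 m = S ✓

v_R_max = 6/5 m/s = 1.2000 m/s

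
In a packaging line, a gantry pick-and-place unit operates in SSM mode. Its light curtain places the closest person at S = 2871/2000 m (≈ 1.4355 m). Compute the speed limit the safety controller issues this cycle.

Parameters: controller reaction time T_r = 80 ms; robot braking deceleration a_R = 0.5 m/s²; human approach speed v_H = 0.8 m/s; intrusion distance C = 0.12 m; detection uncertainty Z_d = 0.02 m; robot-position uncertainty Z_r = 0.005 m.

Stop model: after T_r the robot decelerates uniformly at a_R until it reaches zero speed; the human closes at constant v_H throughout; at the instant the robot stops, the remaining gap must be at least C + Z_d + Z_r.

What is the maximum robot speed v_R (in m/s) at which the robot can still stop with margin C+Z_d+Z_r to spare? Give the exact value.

v_R_max = 11/20 m/s = 0.5500 m/s

quadratic (1)·v² + (42/25)·v + (-2453/2000) = 0
  disc = (42/25)² − 4·(1)·(-2453/2000) = 19321/2500 ; √disc = 139/50
  v_R = (−(42/25) + 139/50) / (2·(1)) = 11/20 m/s
check:
T_s = v_R/a_R = (11/20)/(1/2) = 1.1000 s
reaction-phase robot travel = 0.5500·0.0800 = 0.0440 m
robot covers 0.5500·1.1000 − ½·0.5000·1.1000² = 0.3025 m while stopping
human over T_r+T_s: 0.8000·(0.0800+1.1000) = 0.9440 m
C+Z_d+Z_r = 0.1200+0.0200+0.0050 = 0.1450 m
sum ≈ 0.0440+0.3025+0.9440+0.1450 ≈ 1.4355 m = S ✓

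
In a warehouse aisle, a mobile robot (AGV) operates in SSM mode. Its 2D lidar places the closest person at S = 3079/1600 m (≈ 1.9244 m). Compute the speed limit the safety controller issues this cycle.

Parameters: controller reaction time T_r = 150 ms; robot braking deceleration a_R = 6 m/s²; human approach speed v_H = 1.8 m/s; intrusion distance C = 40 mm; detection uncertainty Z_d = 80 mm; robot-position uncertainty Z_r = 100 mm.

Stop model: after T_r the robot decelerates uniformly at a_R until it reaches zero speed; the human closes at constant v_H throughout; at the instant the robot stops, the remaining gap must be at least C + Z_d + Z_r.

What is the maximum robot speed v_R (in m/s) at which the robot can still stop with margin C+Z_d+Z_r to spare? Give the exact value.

v_R_max = 9/4 m/s = 2.2500 m/s

at the boundary: (1/12)·v² + (9/20)·v + (-459/320) = 0
  disc = (9/20)² − 4·(1/12)·(-459/320) = 1089/1600 ; √disc = 33/40
  v_R = (−(9/20) + 33/40) / (2·(1/12)) = 9/4 m/s
check:
stop time T_s = (9/4)/6 = 0.3750 s
reaction-phase robot travel = 2.2500·0.1500 = 0.3375 m
robot covers 2.2500·0.3750 − ½·6.0000·0.3750² = 0.4219 m while stopping
human closes 1.8000·0.5250 = 0.9450 m
residual clearance needed = 0.0400+0.0800+0.1000 = 0.2200 m
sum ≈ 0.3375+0.4219+0.9450+0.2200 ≈ 1.9244 m = S ✓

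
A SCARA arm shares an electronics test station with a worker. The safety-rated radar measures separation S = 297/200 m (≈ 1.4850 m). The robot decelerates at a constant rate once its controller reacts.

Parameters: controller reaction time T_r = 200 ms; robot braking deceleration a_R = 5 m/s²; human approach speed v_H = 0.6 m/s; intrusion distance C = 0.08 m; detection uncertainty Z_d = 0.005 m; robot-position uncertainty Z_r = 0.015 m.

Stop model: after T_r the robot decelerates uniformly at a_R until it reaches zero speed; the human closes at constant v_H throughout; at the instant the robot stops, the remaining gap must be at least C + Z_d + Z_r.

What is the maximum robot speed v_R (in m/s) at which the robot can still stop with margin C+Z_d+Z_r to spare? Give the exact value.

v_R_max = 23/10 m/s = 2.3000 m/s

collect terms ⇒ (1/10)·v_R² + (8/25)·v_R + (-253/200) = 0
  disc = (8/25)² − 4·(1/10)·(-253/200) = 1521/2500 ; √disc = 39/50
  v_R = (−(8/25) + 39/50) / (2·(1/10)) = 23/10 m/s
check:
braking lasts T_s = (23/10)/5 = 0.4600 s
reaction-phase robot travel = 2.3000·0.2000 = 0.4600 m
robot covers 2.3000·0.4600 − ½·5.0000·0.4600² = 0.5290 m while stopping
human over T_r+T_s: 0.6000·(0.2000+0.4600) = 0.3960 m
C+Z_d+Z_r = 0.0800+0.0050+0.0150 = 0.1000 m
sum ≈ 0.4600+0.5290+0.3960+0.1000 ≈ 1.4850 m = S ✓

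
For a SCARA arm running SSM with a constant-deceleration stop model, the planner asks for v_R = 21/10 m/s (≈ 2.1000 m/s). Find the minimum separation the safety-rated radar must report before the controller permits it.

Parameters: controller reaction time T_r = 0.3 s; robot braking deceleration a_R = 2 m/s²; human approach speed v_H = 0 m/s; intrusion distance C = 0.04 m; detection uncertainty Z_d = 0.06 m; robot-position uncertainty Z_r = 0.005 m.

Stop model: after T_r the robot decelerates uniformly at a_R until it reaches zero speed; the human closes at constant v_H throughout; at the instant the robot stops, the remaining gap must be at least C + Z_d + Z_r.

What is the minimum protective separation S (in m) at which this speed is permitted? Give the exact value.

braking lasts T_s = (21/10)/2 = 1.0500 s
robot covers v_R·T_r = 2.1000·0.3000 = 0.6300 m before braking
robot covers 2.1000·1.0500 − ½·2.0000·1.0500² = 1.1025 m while stopping
human closes 0.0000·1.3500 = 0.0000 m
margins: 0.0400+0.0600+0.0050 = 0.1050 m
S_min ≈ 0.6300+1.1025+0.0000+0.1050  ⇒  S_min = 147/80 m

S_min = 147/80 m = 1.8375 m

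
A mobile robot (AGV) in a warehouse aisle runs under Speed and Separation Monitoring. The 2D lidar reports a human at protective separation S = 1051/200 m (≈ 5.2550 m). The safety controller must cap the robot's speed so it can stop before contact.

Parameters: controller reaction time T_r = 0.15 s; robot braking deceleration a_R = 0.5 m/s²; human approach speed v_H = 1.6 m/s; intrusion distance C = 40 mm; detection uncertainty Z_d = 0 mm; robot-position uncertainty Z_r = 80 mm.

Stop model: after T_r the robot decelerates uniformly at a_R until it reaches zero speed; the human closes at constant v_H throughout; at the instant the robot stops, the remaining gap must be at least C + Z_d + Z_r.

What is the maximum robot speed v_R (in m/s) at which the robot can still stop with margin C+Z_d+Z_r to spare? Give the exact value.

quadratic (1)·v² + (67/20)·v + (-979/200) = 0
  disc = (67/20)² − 4·(1)·(-979/200) = 12321/400 ; √disc = 111/20
  v_R = (−(67/20) + 111/20) / (2·(1)) = 11/10 m/s
check:
T_s = v_R/a_R = (11/10)/(1/2) = 2.2000 s
reaction-phase robot travel = 1.1000·0.1500 = 0.1650 m
braking distance = 1.1000²/(2·0.5000) = 1.2100 m
human over T_r+T_s: 1.6000·(0.1500+2.2000) = 3.7600 m
C+Z_d+Z_r = 0.0400+0.0000+0.0800 = 0.1200 m
sum ≈ 0.1650+1.2100+3.7600+0.1200 ≈ 5.2550 m = S ✓

v_R_max = 11/10 m/s = 1.1000 m/s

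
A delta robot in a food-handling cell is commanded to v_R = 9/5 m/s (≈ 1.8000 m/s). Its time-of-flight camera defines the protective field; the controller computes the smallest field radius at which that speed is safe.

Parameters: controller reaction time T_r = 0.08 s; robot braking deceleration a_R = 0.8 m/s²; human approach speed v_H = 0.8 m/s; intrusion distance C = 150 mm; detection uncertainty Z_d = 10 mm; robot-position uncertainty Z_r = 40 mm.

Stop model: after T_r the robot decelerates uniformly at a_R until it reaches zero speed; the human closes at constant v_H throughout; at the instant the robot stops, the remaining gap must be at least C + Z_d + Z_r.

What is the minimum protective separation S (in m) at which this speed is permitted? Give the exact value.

T_s = v_R/a_R = (9/5)/(4/5) = 2.2500 s
robot covers v_R·T_r = 1.8000·0.0800 = 0.1440 m before braking
robot covers 1.8000·2.2500 − ½·0.8000·2.2500² = 2.0250 m while stopping
human over T_r+T_s: 0.8000·(0.0800+2.2500) = 1.8640 m
margins: 0.1500+0.0100+0.0400 = 0.2000 m
S_min ≈ 0.1440+2.0250+1.8640+0.2000  ⇒  S_min = 4233/1000 m

S_min = 4233/1000 m = 4.2330 m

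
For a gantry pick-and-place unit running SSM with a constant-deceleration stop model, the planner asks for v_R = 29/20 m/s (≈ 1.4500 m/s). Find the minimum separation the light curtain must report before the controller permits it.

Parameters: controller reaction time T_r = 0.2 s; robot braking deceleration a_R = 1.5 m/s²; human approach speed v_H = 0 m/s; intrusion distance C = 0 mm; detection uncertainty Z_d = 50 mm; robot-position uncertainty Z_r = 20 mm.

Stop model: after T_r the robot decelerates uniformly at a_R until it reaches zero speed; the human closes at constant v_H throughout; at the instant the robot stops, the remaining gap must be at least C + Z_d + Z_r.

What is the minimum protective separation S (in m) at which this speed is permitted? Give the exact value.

braking lasts T_s = (29/20)/(3/2) = 0.9667 s
robot covers v_R·T_r = 1.4500·0.2000 = 0.2900 m before braking
braking distance = 1.4500²/(2·1.5000) = 0.7008 m
person approaches 0.0000·(0.2000+0.9667) = 0.0000 m
margins: 0.0000+0.0500+0.0200 = 0.0700 m
S_min ≈ 0.2900+0.7008+0.0000+0.0700  ⇒  S_min = 1273/1200 m

S_min = 1273/1200 m = 1.0608 m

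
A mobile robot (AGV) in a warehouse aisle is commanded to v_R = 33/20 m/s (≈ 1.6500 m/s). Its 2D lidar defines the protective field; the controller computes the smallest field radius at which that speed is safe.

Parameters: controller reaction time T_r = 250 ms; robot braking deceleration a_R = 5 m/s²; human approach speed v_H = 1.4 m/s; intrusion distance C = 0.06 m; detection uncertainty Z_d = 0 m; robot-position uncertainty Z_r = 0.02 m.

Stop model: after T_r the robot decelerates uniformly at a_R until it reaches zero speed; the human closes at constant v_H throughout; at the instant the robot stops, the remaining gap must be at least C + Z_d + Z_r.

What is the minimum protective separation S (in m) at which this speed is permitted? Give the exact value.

S_min = 6307/4000 m = 1.5768 m

braking lasts T_s = (33/20)/5 = 0.3300 s
robot covers v_R·T_r = 1.6500·0.2500 = 0.4125 m before braking
robot under decel: 1.6500²/(2·5.0000) = 0.2722 m
human over T_r+T_s: 1.4000·(0.2500+0.3300) = 0.8120 m
residual clearance needed = 0.0600+0.0000+0.0200 = 0.0800 m
S_min ≈ 0.4125+0.2722+0.8120+0.0800  ⇒  S_min = 6307/4000 m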